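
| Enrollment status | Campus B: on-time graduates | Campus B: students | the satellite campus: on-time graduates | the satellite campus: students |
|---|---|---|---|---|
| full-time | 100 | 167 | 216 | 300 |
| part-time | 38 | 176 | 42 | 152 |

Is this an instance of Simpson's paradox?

No

Full-time: Campus B 100/167 = 59.9%, the satellite campus 216/300 = 72.0% → the satellite campus
Part-time: Campus B 38/176 = 21.6%, the satellite campus 42/152 = 27.6% → the satellite campus
Overall: Campus B 138/343 = 40.2%, the satellite campus 258/452 = 57.1% → the satellite campus
The satellite campus wins overall and in every enrollment group — no reversal.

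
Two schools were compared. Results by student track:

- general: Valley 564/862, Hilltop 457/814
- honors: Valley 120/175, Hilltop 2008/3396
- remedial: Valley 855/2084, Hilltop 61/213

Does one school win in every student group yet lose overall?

Yes

General: Valley 564/862 = 65.4%, Hilltop 457/814 = 56.1% → Valley
Honors: Valley 120/175 = 68.6%, Hilltop 2008/3396 = 59.1% → Valley
Remedial: Valley 855/2084 = 41.0%, Hilltop 61/213 = 28.6% → Valley
Overall: Valley 1539/3121 = 49.3%, Hilltop 2526/4423 = 57.1% → Hilltop
Valley wins each student group but Hilltop wins overall — the comparison reverses. Valley's students skew toward remedial, which has a lower base rate.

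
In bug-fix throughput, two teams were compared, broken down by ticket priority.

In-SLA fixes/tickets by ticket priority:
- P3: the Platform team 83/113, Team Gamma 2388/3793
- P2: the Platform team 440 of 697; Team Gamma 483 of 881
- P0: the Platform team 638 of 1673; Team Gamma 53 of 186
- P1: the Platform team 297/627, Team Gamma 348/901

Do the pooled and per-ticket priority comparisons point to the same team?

P3: the Platform team 83/113 = 73.5%, Team Gamma 2388/3793 = 63.0% → the Platform team
P2: the Platform team 440/697 = 63.1%, Team Gamma 483/881 = 54.8% → the Platform team
P0: the Platform team 638/1673 = 38.1%, Team Gamma 53/186 = 28.5% → the Platform team
P1: the Platform team 297/627 = 47.4%, Team Gamma 348/901 = 38.6% → the Platform team
Overall: the Platform team 1458/3110 = 46.9%, Team Gamma 3272/5761 = 56.8% → Team Gamma
The Platform team wins each ticket group but Team Gamma wins overall — the comparison reverses. The Platform team's tickets skew toward P0, which has a lower base rate.

No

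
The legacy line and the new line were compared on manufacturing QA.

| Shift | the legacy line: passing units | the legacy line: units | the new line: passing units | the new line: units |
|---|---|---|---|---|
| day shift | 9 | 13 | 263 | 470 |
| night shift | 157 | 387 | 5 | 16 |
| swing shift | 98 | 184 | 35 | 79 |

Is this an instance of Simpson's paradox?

Yes

Day shift: the legacy line 9/13 = 69.2%, the new line 263/470 = 56.0% → the legacy line
Night shift: the legacy line 157/387 = 40.6%, the new line 5/16 = 31.2% → the legacy line
Swing shift: the legacy line 98/184 = 53.3%, the new line 35/79 = 44.3% → the legacy line
Overall: the legacy line 264/584 = 45.2%, the new line 303/565 = 53.6% → the new line
The legacy line wins each shift group but the new line wins overall — the comparison reverses. The legacy line's units skew toward night shift, which has a lower base rate.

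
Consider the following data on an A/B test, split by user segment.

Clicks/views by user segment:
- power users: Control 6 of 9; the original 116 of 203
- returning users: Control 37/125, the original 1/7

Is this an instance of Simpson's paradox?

Yes

Power users: Control 6/9 = 66.7%, the original 116/203 = 57.1% → Control
Returning users: Control 37/125 = 29.6%, the original 1/7 = 14.3% → Control
Overall: Control 43/134 = 32.1%, the original 117/210 = 55.7% → the original
Control wins each user group but the original wins overall — the comparison reverses. Control's views skew toward returning users, which has a lower base rate.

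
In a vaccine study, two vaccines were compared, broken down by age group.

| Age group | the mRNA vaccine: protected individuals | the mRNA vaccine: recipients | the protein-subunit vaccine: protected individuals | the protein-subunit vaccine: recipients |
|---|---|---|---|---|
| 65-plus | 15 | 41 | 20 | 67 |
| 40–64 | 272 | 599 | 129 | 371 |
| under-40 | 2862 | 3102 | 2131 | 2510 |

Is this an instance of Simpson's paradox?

65-plus: the mRNA vaccine 15/41 = 36.6%, the protein-subunit vaccine 20/67 = 29.9% → the mRNA vaccine
40–64: the mRNA vaccine 272/599 = 45.4%, the protein-subunit vaccine 129/371 = 34.8% → the mRNA vaccine
Under-40: the mRNA vaccine 2862/3102 = 92.3%, the protein-subunit vaccine 2131/2510 = 84.9% → the mRNA vaccine
Overall: the mRNA vaccine 3149/3742 = 84.2%, the protein-subunit vaccine 2280/2948 = 77.3% → the mRNA vaccine
The mRNA vaccine wins overall and in every age group — no reversal.

No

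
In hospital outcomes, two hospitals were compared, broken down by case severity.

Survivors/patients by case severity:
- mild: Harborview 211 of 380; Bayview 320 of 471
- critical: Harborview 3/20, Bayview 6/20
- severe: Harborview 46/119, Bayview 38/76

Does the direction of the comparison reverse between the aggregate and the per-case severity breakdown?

Mild: Harborview 211/380 = 55.5%, Bayview 320/471 = 67.9% → Bayview
Critical: Harborview 3/20 = 15.0%, Bayview 6/20 = 30.0% → Bayview
Severe: Harborview 46/119 = 38.7%, Bayview 38/76 = 50.0% → Bayview
Overall: Harborview 260/519 = 50.1%, Bayview 364/567 = 64.2% → Bayview
Bayview wins overall and in every case group — no reversal.

No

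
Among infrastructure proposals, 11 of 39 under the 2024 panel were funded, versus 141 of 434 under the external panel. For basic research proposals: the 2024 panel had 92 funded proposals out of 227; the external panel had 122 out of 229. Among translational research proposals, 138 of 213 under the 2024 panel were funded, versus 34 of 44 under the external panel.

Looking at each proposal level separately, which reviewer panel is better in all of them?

Infrastructure: the 2024 panel 11/39 = 28.2%, the external panel 141/434 = 32.5% → the external panel
Basic research: the 2024 panel 92/227 = 40.5%, the external panel 122/229 = 53.3% → the external panel
Translational research: the 2024 panel 138/213 = 64.8%, the external panel 34/44 = 77.3% → the external panel
The external panel has the higher rate in all 3 groups.

the external panel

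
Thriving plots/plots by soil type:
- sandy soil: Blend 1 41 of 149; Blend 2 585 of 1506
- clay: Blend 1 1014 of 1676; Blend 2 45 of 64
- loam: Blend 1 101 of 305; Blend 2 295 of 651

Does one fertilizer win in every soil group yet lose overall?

Yes

Sandy soil: Blend 1 41/149 = 27.5%, Blend 2 585/1506 = 38.8% → Blend 2
Clay: Blend 1 1014/1676 = 60.5%, Blend 2 45/64 = 70.3% → Blend 2
Loam: Blend 1 101/305 = 33.1%, Blend 2 295/651 = 45.3% → Blend 2
Overall: Blend 1 1156/2130 = 54.3%, Blend 2 925/2221 = 41.6% → Blend 1
Blend 2 wins each soil group but Blend 1 wins overall — the comparison reverses. Blend 2's plots skew toward sandy soil, which has a lower base rate.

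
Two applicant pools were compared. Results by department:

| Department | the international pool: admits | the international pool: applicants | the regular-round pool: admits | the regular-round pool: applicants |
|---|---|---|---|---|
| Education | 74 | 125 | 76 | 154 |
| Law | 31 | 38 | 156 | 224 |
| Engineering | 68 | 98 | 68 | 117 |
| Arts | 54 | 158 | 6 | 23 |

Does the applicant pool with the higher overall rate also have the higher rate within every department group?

Education: the international pool 74/125 = 59.2%, the regular-round pool 76/154 = 49.4% → the international pool
Law: the international pool 31/38 = 81.6%, the regular-round pool 156/224 = 69.6% → the international pool
Engineering: the international pool 68/98 = 69.4%, the regular-round pool 68/117 = 58.1% → the international pool
Arts: the international pool 54/158 = 34.2%, the regular-round pool 6/23 = 26.1% → the international pool
Overall: the international pool 227/419 = 54.2%, the regular-round pool 306/518 = 59.1% → the regular-round pool
The international pool wins each department group but the regular-round pool wins overall — the comparison reverses. The international pool's applicants skew toward Arts, which has a lower base rate.

No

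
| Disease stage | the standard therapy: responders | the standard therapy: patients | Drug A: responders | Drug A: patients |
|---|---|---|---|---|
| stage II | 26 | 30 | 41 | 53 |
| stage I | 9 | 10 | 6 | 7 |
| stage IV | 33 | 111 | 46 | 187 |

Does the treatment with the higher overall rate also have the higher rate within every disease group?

Yes

Stage II: the standard therapy 26/30 = 86.7%, Drug A 41/53 = 77.4% → the standard therapy
Stage I: the standard therapy 9/10 = 90.0%, Drug A 6/7 = 85.7% → the standard therapy
Stage IV: the standard therapy 33/111 = 29.7%, Drug A 46/187 = 24.6% → the standard therapy
Overall: the standard therapy 68/151 = 45.0%, Drug A 93/247 = 37.7% → the standard therapy
The standard therapy wins overall and in every disease group — no reversal.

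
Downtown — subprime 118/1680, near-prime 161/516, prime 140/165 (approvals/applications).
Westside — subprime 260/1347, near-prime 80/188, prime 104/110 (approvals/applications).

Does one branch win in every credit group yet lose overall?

Subprime: Downtown 118/1680 = 7.0%, Westside 260/1347 = 19.3% → Westside
Near-prime: Downtown 161/516 = 31.2%, Westside 80/188 = 42.6% → Westside
Prime: Downtown 140/165 = 84.8%, Westside 104/110 = 94.5% → Westside
Overall: Downtown 419/2361 = 17.7%, Westside 444/1645 = 27.0% → Westside
Westside wins overall and in every credit group — no reversal.

No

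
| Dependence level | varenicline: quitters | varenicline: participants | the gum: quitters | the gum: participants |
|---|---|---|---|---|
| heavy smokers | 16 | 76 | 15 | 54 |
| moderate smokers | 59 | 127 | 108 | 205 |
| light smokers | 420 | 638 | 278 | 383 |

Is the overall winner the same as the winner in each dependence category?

Yes

Heavy smokers: varenicline 16/76 = 21.1%, the gum 15/54 = 27.8% → the gum
Moderate smokers: varenicline 59/127 = 46.5%, the gum 108/205 = 52.7% → the gum
Light smokers: varenicline 420/638 = 65.8%, the gum 278/383 = 72.6% → the gum
Overall: varenicline 495/841 = 58.9%, the gum 401/642 = 62.5% → the gum
The gum wins overall and in every dependence group — no reversal.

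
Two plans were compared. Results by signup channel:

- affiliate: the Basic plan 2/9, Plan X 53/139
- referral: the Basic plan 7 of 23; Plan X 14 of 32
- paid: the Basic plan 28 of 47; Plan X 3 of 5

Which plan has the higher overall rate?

Affiliate: the Basic plan 2/9 = 22.2%, Plan X 53/139 = 38.1% → Plan X
Referral: the Basic plan 7/23 = 30.4%, Plan X 14/32 = 43.8% → Plan X
Paid: the Basic plan 28/47 = 59.6%, Plan X 3/5 = 60.0% → Plan X
Overall: the Basic plan 37/79 = 46.8%, Plan X 70/176 = 39.8% → the Basic plan
(Plan X wins every signup group but the Basic plan wins overall — Plan X's customers skew toward the low-rate affiliate group.)

the Basic plan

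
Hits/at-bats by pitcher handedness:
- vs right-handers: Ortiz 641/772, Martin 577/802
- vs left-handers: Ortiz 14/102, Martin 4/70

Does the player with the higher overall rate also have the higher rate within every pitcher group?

Yes

Vs right-handers: Ortiz 641/772 = 83.0%, Martin 577/802 = 71.9% → Ortiz
Vs left-handers: Ortiz 14/102 = 13.7%, Martin 4/70 = 5.7% → Ortiz
Overall: Ortiz 655/874 = 74.9%, Martin 581/872 = 66.6% → Ortiz
Ortiz wins overall and in every pitcher group — no reversal.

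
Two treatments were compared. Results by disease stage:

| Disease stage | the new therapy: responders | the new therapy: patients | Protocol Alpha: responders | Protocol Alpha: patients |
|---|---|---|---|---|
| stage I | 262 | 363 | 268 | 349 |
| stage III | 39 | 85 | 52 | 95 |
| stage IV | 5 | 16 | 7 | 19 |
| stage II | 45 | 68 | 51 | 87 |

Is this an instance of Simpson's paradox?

No

Stage I: the new therapy 262/363 = 72.2%, Protocol Alpha 268/349 = 76.8% → Protocol Alpha
Stage III: the new therapy 39/85 = 45.9%, Protocol Alpha 52/95 = 54.7% → Protocol Alpha
Stage IV: the new therapy 5/16 = 31.2%, Protocol Alpha 7/19 = 36.8% → Protocol Alpha
Stage II: the new therapy 45/68 = 66.2%, Protocol Alpha 51/87 = 58.6% → the new therapy
Overall: the new therapy 351/532 = 66.0%, Protocol Alpha 378/550 = 68.7% → Protocol Alpha
Neither sweeps: the new therapy wins 1 of 4 groups, Protocol Alpha wins 3. Protocol Alpha wins overall but not every group — no Simpson reversal.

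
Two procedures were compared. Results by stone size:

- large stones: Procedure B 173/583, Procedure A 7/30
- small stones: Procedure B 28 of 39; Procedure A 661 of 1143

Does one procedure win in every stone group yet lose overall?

Yes

Large stones: Procedure B 173/583 = 29.7%, Procedure A 7/30 = 23.3% → Procedure B
Small stones: Procedure B 28/39 = 71.8%, Procedure A 661/1143 = 57.8% → Procedure B
Overall: Procedure B 201/622 = 32.3%, Procedure A 668/1173 = 56.9% → Procedure A
Procedure B wins each stone group but Procedure A wins overall — the comparison reverses. Procedure B's cases skew toward large stones, which has a lower base rate.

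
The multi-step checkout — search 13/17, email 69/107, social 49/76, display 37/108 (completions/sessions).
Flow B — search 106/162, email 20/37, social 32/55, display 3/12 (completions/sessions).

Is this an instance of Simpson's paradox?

Yes

Search: the multi-step checkout 13/17 = 76.5%, Flow B 106/162 = 65.4% → the multi-step checkout
Email: the multi-step checkout 69/107 = 64.5%, Flow B 20/37 = 54.1% → the multi-step checkout
Social: the multi-step checkout 49/76 = 64.5%, Flow B 32/55 = 58.2% → the multi-step checkout
Display: the multi-step checkout 37/108 = 34.3%, Flow B 3/12 = 25.0% → the multi-step checkout
Overall: the multi-step checkout 168/308 = 54.5%, Flow B 161/266 = 60.5% → Flow B
The multi-step checkout wins each traffic group but Flow B wins overall — the comparison reverses. The multi-step checkout's sessions skew toward display, which has a lower base rate.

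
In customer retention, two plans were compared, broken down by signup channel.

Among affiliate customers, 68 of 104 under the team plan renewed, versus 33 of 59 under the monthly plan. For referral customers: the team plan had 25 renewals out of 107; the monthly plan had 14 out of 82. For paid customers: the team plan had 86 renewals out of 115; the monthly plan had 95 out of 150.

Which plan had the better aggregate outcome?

Affiliate: the team plan 68/104 = 65.4%, the monthly plan 33/59 = 55.9% → the team plan
Referral: the team plan 25/107 = 23.4%, the monthly plan 14/82 = 17.1% → the team plan
Paid: the team plan 86/115 = 74.8%, the monthly plan 95/150 = 63.3% → the team plan
Overall: the team plan 179/326 = 54.9%, the monthly plan 142/291 = 48.8% → the team plan

the team plan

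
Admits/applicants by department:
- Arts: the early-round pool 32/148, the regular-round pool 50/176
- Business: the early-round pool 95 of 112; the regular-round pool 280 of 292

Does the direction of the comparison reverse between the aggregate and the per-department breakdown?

No

Arts: the early-round pool 32/148 = 21.6%, the regular-round pool 50/176 = 28.4% → the regular-round pool
Business: the early-round pool 95/112 = 84.8%, the regular-round pool 280/292 = 95.9% → the regular-round pool
Overall: the early-round pool 127/260 = 48.8%, the regular-round pool 330/468 = 70.5% → the regular-round pool
The regular-round pool wins overall and in every department group — no reversal.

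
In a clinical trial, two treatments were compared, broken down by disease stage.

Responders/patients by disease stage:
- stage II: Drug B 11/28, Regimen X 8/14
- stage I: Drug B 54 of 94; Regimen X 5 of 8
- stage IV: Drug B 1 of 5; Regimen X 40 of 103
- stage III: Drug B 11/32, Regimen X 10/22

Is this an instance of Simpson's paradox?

Stage II: Drug B 11/28 = 39.3%, Regimen X 8/14 = 57.1% → Regimen X
Stage I: Drug B 54/94 = 57.4%, Regimen X 5/8 = 62.5% → Regimen X
Stage IV: Drug B 1/5 = 20.0%, Regimen X 40/103 = 38.8% → Regimen X
Stage III: Drug B 11/32 = 34.4%, Regimen X 10/22 = 45.5% → Regimen X
Overall: Drug B 77/159 = 48.4%, Regimen X 63/147 = 42.9% → Drug B
Regimen X wins each disease group but Drug B wins overall — the comparison reverses. Regimen X's patients skew toward stage IV, which has a lower base rate.

Yes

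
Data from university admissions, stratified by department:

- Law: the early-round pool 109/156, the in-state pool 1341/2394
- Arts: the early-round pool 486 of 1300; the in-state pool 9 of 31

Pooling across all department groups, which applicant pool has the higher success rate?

the in-state pool

Law: the early-round pool 109/156 = 69.9%, the in-state pool 1341/2394 = 56.0% → the early-round pool
Arts: the early-round pool 486/1300 = 37.4%, the in-state pool 9/31 = 29.0% → the early-round pool
Overall: the early-round pool 595/1456 = 40.9%, the in-state pool 1350/2425 = 55.7% → the in-state pool
(The early-round pool wins every department group but the in-state pool wins overall — the early-round pool's applicants skew toward the low-rate Arts group.)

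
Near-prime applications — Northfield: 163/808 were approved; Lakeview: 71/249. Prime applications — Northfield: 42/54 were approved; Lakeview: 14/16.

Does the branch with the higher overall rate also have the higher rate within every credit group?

Near-prime: Northfield 163/808 = 20.2%, Lakeview 71/249 = 28.5% → Lakeview
Prime: Northfield 42/54 = 77.8%, Lakeview 14/16 = 87.5% → Lakeview
Overall: Northfield 205/862 = 23.8%, Lakeview 85/265 = 32.1% → Lakeview
Lakeview wins overall and in every credit group — no reversal.

Yes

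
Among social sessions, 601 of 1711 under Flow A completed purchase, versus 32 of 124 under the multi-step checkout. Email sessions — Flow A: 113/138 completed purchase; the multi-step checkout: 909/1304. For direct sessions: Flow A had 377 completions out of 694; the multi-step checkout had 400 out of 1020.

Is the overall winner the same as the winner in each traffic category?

Social: Flow A 601/1711 = 35.1%, the multi-step checkout 32/124 = 25.8% → Flow A
Email: Flow A 113/138 = 81.9%, the multi-step checkout 909/1304 = 69.7% → Flow A
Direct: Flow A 377/694 = 54.3%, the multi-step checkout 400/1020 = 39.2% → Flow A
Overall: Flow A 1091/2543 = 42.9%, the multi-step checkout 1341/2448 = 54.8% → the multi-step checkout
Flow A wins each traffic group but the multi-step checkout wins overall — the comparison reverses. Flow A's sessions skew toward social, which has a lower base rate.

No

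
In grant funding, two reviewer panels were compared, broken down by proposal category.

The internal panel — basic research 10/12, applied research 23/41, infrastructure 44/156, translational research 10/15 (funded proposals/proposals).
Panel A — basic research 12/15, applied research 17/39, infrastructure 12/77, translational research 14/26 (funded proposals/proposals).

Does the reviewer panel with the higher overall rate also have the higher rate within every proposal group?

Yes

Basic research: the internal panel 10/12 = 83.3%, Panel A 12/15 = 80.0% → the internal panel
Applied research: the internal panel 23/41 = 56.1%, Panel A 17/39 = 43.6% → the internal panel
Infrastructure: the internal panel 44/156 = 28.2%, Panel A 12/77 = 15.6% → the internal panel
Translational research: the internal panel 10/15 = 66.7%, Panel A 14/26 = 53.8% → the internal panel
Overall: the internal panel 87/224 = 38.8%, Panel A 55/157 = 35.0% → the internal panel
The internal panel wins overall and in every proposal group — no reversal.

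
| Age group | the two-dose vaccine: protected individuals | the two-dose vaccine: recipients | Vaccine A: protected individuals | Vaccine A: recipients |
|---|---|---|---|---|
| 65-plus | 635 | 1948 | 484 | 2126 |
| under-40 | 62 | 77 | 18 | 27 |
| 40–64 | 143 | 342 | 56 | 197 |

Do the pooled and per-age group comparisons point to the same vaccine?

Yes

65-plus: the two-dose vaccine 635/1948 = 32.6%, Vaccine A 484/2126 = 22.8% → the two-dose vaccine
Under-40: the two-dose vaccine 62/77 = 80.5%, Vaccine A 18/27 = 66.7% → the two-dose vaccine
40–64: the two-dose vaccine 143/342 = 41.8%, Vaccine A 56/197 = 28.4% → the two-dose vaccine
Overall: the two-dose vaccine 840/2367 = 35.5%, Vaccine A 558/2350 = 23.7% → the two-dose vaccine
The two-dose vaccine wins overall and in every age group — no reversal.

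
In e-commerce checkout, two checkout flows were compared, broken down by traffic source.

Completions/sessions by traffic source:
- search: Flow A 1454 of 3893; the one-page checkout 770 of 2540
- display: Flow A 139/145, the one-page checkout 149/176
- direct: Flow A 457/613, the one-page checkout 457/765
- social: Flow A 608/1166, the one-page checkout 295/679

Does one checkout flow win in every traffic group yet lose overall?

Search: Flow A 1454/3893 = 37.3%, the one-page checkout 770/2540 = 30.3% → Flow A
Display: Flow A 139/145 = 95.9%, the one-page checkout 149/176 = 84.7% → Flow A
Direct: Flow A 457/613 = 74.6%, the one-page checkout 457/765 = 59.7% → Flow A
Social: Flow A 608/1166 = 52.1%, the one-page checkout 295/679 = 43.4% → Flow A
Overall: Flow A 2658/5817 = 45.7%, the one-page checkout 1671/4160 = 40.2% → Flow A
Flow A wins overall and in every traffic group — no reversal.

No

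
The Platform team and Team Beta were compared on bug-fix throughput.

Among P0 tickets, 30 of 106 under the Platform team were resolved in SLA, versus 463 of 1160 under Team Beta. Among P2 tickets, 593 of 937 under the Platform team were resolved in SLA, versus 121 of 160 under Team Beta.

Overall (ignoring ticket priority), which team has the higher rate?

P0: the Platform team 30/106 = 28.3%, Team Beta 463/1160 = 39.9% → Team Beta
P2: the Platform team 593/937 = 63.3%, Team Beta 121/160 = 75.6% → Team Beta
Overall: the Platform team 623/1043 = 59.7%, Team Beta 584/1320 = 44.2% → the Platform team
(Team Beta wins every ticket group but the Platform team wins overall — Team Beta's tickets skew toward the low-rate P0 group.)

the Platform team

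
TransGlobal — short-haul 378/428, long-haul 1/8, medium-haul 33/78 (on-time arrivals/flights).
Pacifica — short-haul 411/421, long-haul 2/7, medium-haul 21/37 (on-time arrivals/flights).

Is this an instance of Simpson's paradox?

No

Short-haul: TransGlobal 378/428 = 88.3%, Pacifica 411/421 = 97.6% → Pacifica
Long-haul: TransGlobal 1/8 = 12.5%, Pacifica 2/7 = 28.6% → Pacifica
Medium-haul: TransGlobal 33/78 = 42.3%, Pacifica 21/37 = 56.8% → Pacifica
Overall: TransGlobal 412/514 = 80.2%, Pacifica 434/465 = 93.3% → Pacifica
Pacifica wins overall and in every route group — no reversal.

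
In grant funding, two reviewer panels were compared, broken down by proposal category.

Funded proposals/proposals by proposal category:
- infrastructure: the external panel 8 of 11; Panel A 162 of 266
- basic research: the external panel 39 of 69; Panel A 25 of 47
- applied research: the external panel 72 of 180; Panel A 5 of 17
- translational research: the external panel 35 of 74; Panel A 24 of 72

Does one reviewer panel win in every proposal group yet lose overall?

Infrastructure: the external panel 8/11 = 72.7%, Panel A 162/266 = 60.9% → the external panel
Basic research: the external panel 39/69 = 56.5%, Panel A 25/47 = 53.2% → the external panel
Applied research: the external panel 72/180 = 40.0%, Panel A 5/17 = 29.4% → the external panel
Translational research: the external panel 35/74 = 47.3%, Panel A 24/72 = 33.3% → the external panel
Overall: the external panel 154/334 = 46.1%, Panel A 216/402 = 53.7% → Panel A
The external panel wins each proposal group but Panel A wins overall — the comparison reverses. The external panel's proposals skew toward applied research, which has a lower base rate.

Yes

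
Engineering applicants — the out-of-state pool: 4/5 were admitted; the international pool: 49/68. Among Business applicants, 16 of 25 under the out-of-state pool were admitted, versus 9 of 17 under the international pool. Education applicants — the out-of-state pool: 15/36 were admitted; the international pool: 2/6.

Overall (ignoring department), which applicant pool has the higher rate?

Engineering: the out-of-state pool 4/5 = 80.0%, the international pool 49/68 = 72.1% → the out-of-state pool
Business: the out-of-state pool 16/25 = 64.0%, the international pool 9/17 = 52.9% → the out-of-state pool
Education: the out-of-state pool 15/36 = 41.7%, the international pool 2/6 = 33.3% → the out-of-state pool
Overall: the out-of-state pool 35/66 = 53.0%, the international pool 60/91 = 65.9% → the international pool
(The out-of-state pool wins every department group but the international pool wins overall — the out-of-state pool's applicants skew toward the low-rate Education group.)

the international pool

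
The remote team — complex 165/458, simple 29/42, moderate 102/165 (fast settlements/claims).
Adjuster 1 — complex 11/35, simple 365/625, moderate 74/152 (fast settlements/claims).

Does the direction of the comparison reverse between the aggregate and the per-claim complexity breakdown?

Complex: the remote team 165/458 = 36.0%, Adjuster 1 11/35 = 31.4% → the remote team
Simple: the remote team 29/42 = 69.0%, Adjuster 1 365/625 = 58.4% → the remote team
Moderate: the remote team 102/165 = 61.8%, Adjuster 1 74/152 = 48.7% → the remote team
Overall: the remote team 296/665 = 44.5%, Adjuster 1 450/812 = 55.4% → Adjuster 1
The remote team wins each claim group but Adjuster 1 wins overall — the comparison reverses. The remote team's claims skew toward complex, which has a lower base rate.

Yes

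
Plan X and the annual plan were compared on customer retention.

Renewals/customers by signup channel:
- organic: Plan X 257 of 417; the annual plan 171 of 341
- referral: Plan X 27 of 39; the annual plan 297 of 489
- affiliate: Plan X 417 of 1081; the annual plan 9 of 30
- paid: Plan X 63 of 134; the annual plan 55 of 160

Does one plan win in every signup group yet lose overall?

Organic: Plan X 257/417 = 61.6%, the annual plan 171/341 = 50.1% → Plan X
Referral: Plan X 27/39 = 69.2%, the annual plan 297/489 = 60.7% → Plan X
Affiliate: Plan X 417/1081 = 38.6%, the annual plan 9/30 = 30.0% → Plan X
Paid: Plan X 63/134 = 47.0%, the annual plan 55/160 = 34.4% → Plan X
Overall: Plan X 764/1671 = 45.7%, the annual plan 532/1020 = 52.2% → the annual plan
Plan X wins each signup group but the annual plan wins overall — the comparison reverses. Plan X's customers skew toward affiliate, which has a lower base rate.

Yes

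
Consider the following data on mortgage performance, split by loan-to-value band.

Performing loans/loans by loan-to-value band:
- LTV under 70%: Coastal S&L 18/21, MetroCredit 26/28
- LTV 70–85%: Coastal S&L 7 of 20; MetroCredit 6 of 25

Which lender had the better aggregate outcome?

LTV under 70%: Coastal S&L 18/21 = 85.7%, MetroCredit 26/28 = 92.9% → MetroCredit
LTV 70–85%: Coastal S&L 7/20 = 35.0%, MetroCredit 6/25 = 24.0% → Coastal S&L
Overall: Coastal S&L 25/41 = 61.0%, MetroCredit 32/53 = 60.4% → Coastal S&L
(Neither sweeps every loan-to-value group, but Coastal S&L has the higher pooled rate.)

Coastal S&L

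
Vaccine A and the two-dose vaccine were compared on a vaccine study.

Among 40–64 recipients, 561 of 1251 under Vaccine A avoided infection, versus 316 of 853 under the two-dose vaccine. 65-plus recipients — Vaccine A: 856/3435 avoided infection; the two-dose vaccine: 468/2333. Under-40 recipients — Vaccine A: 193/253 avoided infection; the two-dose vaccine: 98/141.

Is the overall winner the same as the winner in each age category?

40–64: Vaccine A 561/1251 = 44.8%, the two-dose vaccine 316/853 = 37.0% → Vaccine A
65-plus: Vaccine A 856/3435 = 24.9%, the two-dose vaccine 468/2333 = 20.1% → Vaccine A
Under-40: Vaccine A 193/253 = 76.3%, the two-dose vaccine 98/141 = 69.5% → Vaccine A
Overall: Vaccine A 1610/4939 = 32.6%, the two-dose vaccine 882/3327 = 26.5% → Vaccine A
Vaccine A wins overall and in every age group — no reversal.

Yes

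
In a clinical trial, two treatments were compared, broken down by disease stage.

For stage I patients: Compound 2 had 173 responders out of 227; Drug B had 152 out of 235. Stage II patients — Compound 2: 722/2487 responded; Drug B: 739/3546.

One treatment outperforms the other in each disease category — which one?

Compound 2

Stage I: Compound 2 173/227 = 76.2%, Drug B 152/235 = 64.7% → Compound 2
Stage II: Compound 2 722/2487 = 29.0%, Drug B 739/3546 = 20.8% → Compound 2
Compound 2 has the higher rate in both groups.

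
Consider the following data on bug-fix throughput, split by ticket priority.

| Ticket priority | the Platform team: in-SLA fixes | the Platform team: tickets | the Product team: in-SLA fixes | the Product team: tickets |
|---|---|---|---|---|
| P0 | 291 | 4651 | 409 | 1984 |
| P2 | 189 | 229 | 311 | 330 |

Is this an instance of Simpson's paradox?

P0: the Platform team 291/4651 = 6.3%, the Product team 409/1984 = 20.6% → the Product team
P2: the Platform team 189/229 = 82.5%, the Product team 311/330 = 94.2% → the Product team
Overall: the Platform team 480/4880 = 9.8%, the Product team 720/2314 = 31.1% → the Product team
The Product team wins overall and in every ticket group — no reversal.

No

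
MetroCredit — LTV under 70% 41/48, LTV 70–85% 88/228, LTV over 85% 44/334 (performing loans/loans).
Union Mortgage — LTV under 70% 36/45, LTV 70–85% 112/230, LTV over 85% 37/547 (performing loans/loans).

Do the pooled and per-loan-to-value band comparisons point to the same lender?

LTV under 70%: MetroCredit 41/48 = 85.4%, Union Mortgage 36/45 = 80.0% → MetroCredit
LTV 70–85%: MetroCredit 88/228 = 38.6%, Union Mortgage 112/230 = 48.7% → Union Mortgage
LTV over 85%: MetroCredit 44/334 = 13.2%, Union Mortgage 37/547 = 6.8% → MetroCredit
Overall: MetroCredit 173/610 = 28.4%, Union Mortgage 185/822 = 22.5% → MetroCredit
Neither sweeps: MetroCredit wins 2 of 3 groups, Union Mortgage wins 1. MetroCredit wins overall but not every group — no Simpson reversal.

No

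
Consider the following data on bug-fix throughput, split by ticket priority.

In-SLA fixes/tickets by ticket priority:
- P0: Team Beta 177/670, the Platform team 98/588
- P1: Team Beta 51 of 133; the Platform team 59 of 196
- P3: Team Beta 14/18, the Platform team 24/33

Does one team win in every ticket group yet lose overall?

P0: Team Beta 177/670 = 26.4%, the Platform team 98/588 = 16.7% → Team Beta
P1: Team Beta 51/133 = 38.3%, the Platform team 59/196 = 30.1% → Team Beta
P3: Team Beta 14/18 = 77.8%, the Platform team 24/33 = 72.7% → Team Beta
Overall: Team Beta 242/821 = 29.5%, the Platform team 181/817 = 22.2% → Team Beta
Team Beta wins overall and in every ticket group — no reversal.

No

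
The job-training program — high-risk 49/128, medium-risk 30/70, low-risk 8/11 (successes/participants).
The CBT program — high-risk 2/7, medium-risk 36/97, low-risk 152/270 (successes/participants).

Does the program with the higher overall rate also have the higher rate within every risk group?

High-risk: the job-training program 49/128 = 38.3%, the CBT program 2/7 = 28.6% → the job-training program
Medium-risk: the job-training program 30/70 = 42.9%, the CBT program 36/97 = 37.1% → the job-training program
Low-risk: the job-training program 8/11 = 72.7%, the CBT program 152/270 = 56.3% → the job-training program
Overall: the job-training program 87/209 = 41.6%, the CBT program 190/374 = 50.8% → the CBT program
The job-training program wins each risk group but the CBT program wins overall — the comparison reverses. The job-training program's participants skew toward high-risk, which has a lower base rate.

No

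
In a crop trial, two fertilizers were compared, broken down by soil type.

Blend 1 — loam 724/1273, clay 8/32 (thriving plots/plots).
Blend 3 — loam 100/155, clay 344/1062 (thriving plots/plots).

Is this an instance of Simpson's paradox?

Loam: Blend 1 724/1273 = 56.9%, Blend 3 100/155 = 64.5% → Blend 3
Clay: Blend 1 8/32 = 25.0%, Blend 3 344/1062 = 32.4% → Blend 3
Overall: Blend 1 732/1305 = 56.1%, Blend 3 444/1217 = 36.5% → Blend 1
Blend 3 wins each soil group but Blend 1 wins overall — the comparison reverses. Blend 3's plots skew toward clay, which has a lower base rate.

Yes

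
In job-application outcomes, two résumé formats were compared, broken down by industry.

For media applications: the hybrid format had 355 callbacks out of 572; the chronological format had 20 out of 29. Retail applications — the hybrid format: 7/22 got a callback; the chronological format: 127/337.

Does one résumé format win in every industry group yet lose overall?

Yes

Media: the hybrid format 355/572 = 62.1%, the chronological format 20/29 = 69.0% → the chronological format
Retail: the hybrid format 7/22 = 31.8%, the chronological format 127/337 = 37.7% → the chronological format
Overall: the hybrid format 362/594 = 60.9%, the chronological format 147/366 = 40.2% → the hybrid format
The chronological format wins each industry group but the hybrid format wins overall — the comparison reverses. The chronological format's applications skew toward retail, which has a lower base rate.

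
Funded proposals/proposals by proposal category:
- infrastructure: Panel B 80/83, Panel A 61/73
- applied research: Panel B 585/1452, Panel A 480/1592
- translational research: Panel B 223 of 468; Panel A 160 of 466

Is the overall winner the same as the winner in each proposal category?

Infrastructure: Panel B 80/83 = 96.4%, Panel A 61/73 = 83.6% → Panel B
Applied research: Panel B 585/1452 = 40.3%, Panel A 480/1592 = 30.2% → Panel B
Translational research: Panel B 223/468 = 47.6%, Panel A 160/466 = 34.3% → Panel B
Overall: Panel B 888/2003 = 44.3%, Panel A 701/2131 = 32.9% → Panel B
Panel B wins overall and in every proposal group — no reversal.

Yes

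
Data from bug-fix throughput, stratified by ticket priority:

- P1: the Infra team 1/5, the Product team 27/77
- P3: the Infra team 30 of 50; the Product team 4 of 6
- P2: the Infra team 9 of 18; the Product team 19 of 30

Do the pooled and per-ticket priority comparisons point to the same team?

No

P1: the Infra team 1/5 = 20.0%, the Product team 27/77 = 35.1% → the Product team
P3: the Infra team 30/50 = 60.0%, the Product team 4/6 = 66.7% → the Product team
P2: the Infra team 9/18 = 50.0%, the Product team 19/30 = 63.3% → the Product team
Overall: the Infra team 40/73 = 54.8%, the Product team 50/113 = 44.2% → the Infra team
The Product team wins each ticket group but the Infra team wins overall — the comparison reverses. The Product team's tickets skew toward P1, which has a lower base rate.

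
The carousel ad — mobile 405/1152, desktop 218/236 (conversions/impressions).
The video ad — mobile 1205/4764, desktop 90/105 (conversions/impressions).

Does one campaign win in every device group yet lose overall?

Mobile: the carousel ad 405/1152 = 35.2%, the video ad 1205/4764 = 25.3% → the carousel ad
Desktop: the carousel ad 218/236 = 92.4%, the video ad 90/105 = 85.7% → the carousel ad
Overall: the carousel ad 623/1388 = 44.9%, the video ad 1295/4869 = 26.6% → the carousel ad
The carousel ad wins overall and in every device group — no reversal.

No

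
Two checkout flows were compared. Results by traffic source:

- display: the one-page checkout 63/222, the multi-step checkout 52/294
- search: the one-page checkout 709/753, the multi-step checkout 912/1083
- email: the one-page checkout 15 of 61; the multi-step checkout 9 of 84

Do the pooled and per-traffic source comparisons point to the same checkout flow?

Display: the one-page checkout 63/222 = 28.4%, the multi-step checkout 52/294 = 17.7% → the one-page checkout
Search: the one-page checkout 709/753 = 94.2%, the multi-step checkout 912/1083 = 84.2% → the one-page checkout
Email: the one-page checkout 15/61 = 24.6%, the multi-step checkout 9/84 = 10.7% → the one-page checkout
Overall: the one-page checkout 787/1036 = 76.0%, the multi-step checkout 973/1461 = 66.6% → the one-page checkout
The one-page checkout wins overall and in every traffic group — no reversal.

Yes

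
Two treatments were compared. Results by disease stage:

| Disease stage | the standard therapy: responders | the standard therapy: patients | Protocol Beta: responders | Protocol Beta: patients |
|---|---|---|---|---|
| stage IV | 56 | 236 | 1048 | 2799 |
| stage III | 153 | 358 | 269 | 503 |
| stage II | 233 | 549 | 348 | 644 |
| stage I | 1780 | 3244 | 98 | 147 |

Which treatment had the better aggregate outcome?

Stage IV: the standard therapy 56/236 = 23.7%, Protocol Beta 1048/2799 = 37.4% → Protocol Beta
Stage III: the standard therapy 153/358 = 42.7%, Protocol Beta 269/503 = 53.5% → Protocol Beta
Stage II: the standard therapy 233/549 = 42.4%, Protocol Beta 348/644 = 54.0% → Protocol Beta
Stage I: the standard therapy 1780/3244 = 54.9%, Protocol Beta 98/147 = 66.7% → Protocol Beta
Overall: the standard therapy 2222/4387 = 50.6%, Protocol Beta 1763/4093 = 43.1% → the standard therapy
(Protocol Beta wins every disease group but the standard therapy wins overall — Protocol Beta's patients skew toward the low-rate stage IV group.)

the standard therapy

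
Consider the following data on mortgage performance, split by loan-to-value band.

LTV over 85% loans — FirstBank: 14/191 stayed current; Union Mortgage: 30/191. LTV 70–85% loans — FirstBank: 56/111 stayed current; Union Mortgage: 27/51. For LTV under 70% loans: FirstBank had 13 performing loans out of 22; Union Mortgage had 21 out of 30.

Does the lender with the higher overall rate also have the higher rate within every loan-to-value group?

Yes

LTV over 85%: FirstBank 14/191 = 7.3%, Union Mortgage 30/191 = 15.7% → Union Mortgage
LTV 70–85%: FirstBank 56/111 = 50.5%, Union Mortgage 27/51 = 52.9% → Union Mortgage
LTV under 70%: FirstBank 13/22 = 59.1%, Union Mortgage 21/30 = 70.0% → Union Mortgage
Overall: FirstBank 83/324 = 25.6%, Union Mortgage 78/272 = 28.7% → Union Mortgage
Union Mortgage wins overall and in every loan-to-value group — no reversal.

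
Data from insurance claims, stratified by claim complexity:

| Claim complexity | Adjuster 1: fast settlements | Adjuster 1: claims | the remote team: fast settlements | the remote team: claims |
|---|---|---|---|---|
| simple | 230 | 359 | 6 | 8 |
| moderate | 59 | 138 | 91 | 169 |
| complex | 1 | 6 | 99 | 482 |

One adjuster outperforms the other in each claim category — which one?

the remote team

Simple: Adjuster 1 230/359 = 64.1%, the remote team 6/8 = 75.0% → the remote team
Moderate: Adjuster 1 59/138 = 42.8%, the remote team 91/169 = 53.8% → the remote team
Complex: Adjuster 1 1/6 = 16.7%, the remote team 99/482 = 20.5% → the remote team
The remote team has the higher rate in all 3 groups.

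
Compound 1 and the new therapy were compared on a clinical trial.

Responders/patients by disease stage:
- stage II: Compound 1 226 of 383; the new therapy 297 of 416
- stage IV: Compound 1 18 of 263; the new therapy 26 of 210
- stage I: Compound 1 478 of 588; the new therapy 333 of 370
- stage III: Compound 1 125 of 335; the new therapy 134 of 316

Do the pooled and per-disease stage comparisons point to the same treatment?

Yes

Stage II: Compound 1 226/383 = 59.0%, the new therapy 297/416 = 71.4% → the new therapy
Stage IV: Compound 1 18/263 = 6.8%, the new therapy 26/210 = 12.4% → the new therapy
Stage I: Compound 1 478/588 = 81.3%, the new therapy 333/370 = 90.0% → the new therapy
Stage III: Compound 1 125/335 = 37.3%, the new therapy 134/316 = 42.4% → the new therapy
Overall: Compound 1 847/1569 = 54.0%, the new therapy 790/1312 = 60.2% → the new therapy
The new therapy wins overall and in every disease group — no reversal.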